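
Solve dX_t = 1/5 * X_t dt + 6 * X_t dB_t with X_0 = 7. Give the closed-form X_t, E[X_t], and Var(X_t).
X_t = 7 * exp((-89/5) t + (6) B_t); E[X_t] = 7*exp(t/5); Var(X_t) = 49*(exp(36*t) - 1)*exp(2*t/5)

For GBM dX = mu X dt + sigma X dB with X_0 = x_0, apply Itô to Y = log X: dY = (mu - sigma^2/2) dt + sigma dB, so Y_t = log(x_0) + (mu - sigma^2/2) t + sigma B_t and hence X_t = x_0 * exp((mu - sigma^2/2) t + sigma B_t).
With mu = 1/5, sigma = 6, x_0 = 7, this gives:
  X_t = 7 * exp((-89/5) * t + (6) * B_t).
Since sigma*B_t ~ Normal(0, sigma^2 t), E[exp(sigma*B_t)] = exp(sigma^2 t / 2); so E[X_t] = x_0 * exp((mu - sigma^2/2) t) * exp(sigma^2 t / 2) = x_0 * exp(mu t) = 7*exp(t/5).
Var(X_t) = E[X_t^2] - (E[X_t])^2 = x_0^2 * exp(2 mu t) * (exp(sigma^2 t) - 1) = 49*(exp(36*t) - 1)*exp(2*t/5).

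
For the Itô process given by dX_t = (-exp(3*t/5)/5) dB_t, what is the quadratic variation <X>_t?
<X>_t = exp(6*t/5)/30 - 1/30

For an Itô process dX_t = a(t) dt + b(t) dB_t, the quadratic variation is <X>_t = int_0^t b(s)^2 ds (the drift term does not contribute). Here b(s) = -exp(3*s/5)/5, so
  b(s)^2 = exp(6*s/5)/25.
Integrating from 0 to t:
  <X>_t = int_0^t (exp(6*s/5)/25) ds = exp(6*t/5)/30 - 1/30.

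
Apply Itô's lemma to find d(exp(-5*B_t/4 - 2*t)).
d(exp(-5*B_t/4 - 2*t)) = (-39*exp(-5*B_t/4 - 2*t)/32) dt + (-5*exp(-5*B_t/4 - 2*t)/4) dB_t

Itô's formula for f(t, x): d f(t, B_t) = (f_t + (1/2) f_xx) dt + f_x dB_t. Compute partials of f(t, x) = exp(-2*t - 5*x/4):
  f_t(t,x)  = -2*exp(-2*t - 5*x/4)
  f_x(t,x)  = -5*exp(-2*t - 5*x/4)/4
  f_xx(t,x) = 25*exp(-2*t - 5*x/4)/16
Assemble drift = f_t + (1/2) f_xx = -39*exp(-2*t - 5*x/4)/32 and diffusion = f_x = -5*exp(-2*t - 5*x/4)/4. Substituting x = B_t:
  d(exp(-5*B_t/4 - 2*t)) = (-39*exp(-5*B_t/4 - 2*t)/32) dt + (-5*exp(-5*B_t/4 - 2*t)/4) dB_t.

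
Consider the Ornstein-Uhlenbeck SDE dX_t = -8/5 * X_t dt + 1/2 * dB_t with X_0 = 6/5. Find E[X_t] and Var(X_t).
E[X_t] = 6*exp(-8*t/5)/5; Var(X_t) = 5/64 - 5*exp(-16*t/5)/64

The OU SDE dX = -theta X dt + sigma dB admits the integrating factor exp(theta t): d(exp(theta t) X_t) = sigma exp(theta t) dB_t. Integrating from 0 to t:
  X_t = x_0 * exp(-theta t) + sigma * int_0^t exp(-theta (t-s)) dB_s.
The Itô integral has mean 0 and (by the Itô isometry) variance sigma^2 * int_0^t exp(-2 theta (t - s)) ds = sigma^2 * (1 - exp(-2 theta t)) / (2 theta).
With theta = 8/5, sigma = 1/2, x_0 = 6/5:
  E[X_t] = 6/5 * exp(-8/5 t) = 6*exp(-8*t/5)/5
  Var(X_t) = (1/2)^2 * (1 - exp(-2*8/5 t)) / (2 * 8/5) = 5/64 - 5*exp(-16*t/5)/64.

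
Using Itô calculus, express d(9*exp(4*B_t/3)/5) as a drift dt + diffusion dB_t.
d(9*exp(4*B_t/3)/5) = (8*exp(4*B_t/3)/5) dt + (12*exp(4*B_t/3)/5) dB_t

Itô's formula for f(B_t) gives d f(B_t) = f'(B_t) dB_t + (1/2) f''(B_t) dt. Compute derivatives of f(x) = 9*exp(4*x/3)/5:
  f'(x)  = 12*exp(4*x/3)/5
  f''(x) = 16*exp(4*x/3)/5
Substitute x = B_t and multiply the f'' term by 1/2:
  drift     = (1/2) * (16*exp(4*x/3)/5) evaluated at B_t = 8*exp(4*B_t/3)/5
  diffusion = (12*exp(4*x/3)/5) evaluated at B_t = 12*exp(4*B_t/3)/5
Therefore d(9*exp(4*B_t/3)/5) = (8*exp(4*B_t/3)/5) dt + (12*exp(4*B_t/3)/5) dB_t.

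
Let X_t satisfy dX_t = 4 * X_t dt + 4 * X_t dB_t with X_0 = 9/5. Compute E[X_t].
E[X_t] = 9*exp(4*t)/5

For GBM dX = mu X dt + sigma X dB with X_0 = x_0, apply Itô to Y = log X: dY = (mu - sigma^2/2) dt + sigma dB, so Y_t = log(x_0) + (mu - sigma^2/2) t + sigma B_t and hence X_t = x_0 * exp((mu - sigma^2/2) t + sigma B_t).
With mu = 4, sigma = 4, x_0 = 9/5, this gives:
  X_t = 9/5 * exp((-4) * t + (4) * B_t).
Since sigma*B_t ~ Normal(0, sigma^2 t), E[exp(sigma*B_t)] = exp(sigma^2 t / 2); so E[X_t] = x_0 * exp((mu - sigma^2/2) t) * exp(sigma^2 t / 2) = x_0 * exp(mu t) = 9*exp(4*t)/5.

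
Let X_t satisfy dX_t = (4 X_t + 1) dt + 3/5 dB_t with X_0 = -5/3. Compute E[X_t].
E[X_t] = -17*exp(4*t)/12 - 1/4

Taking expectations and using E[dB_t] = 0, the mean m(t) = E[X_t] satisfies the ODE m'(t) = a m(t) + b with m(0) = x_0. With a = 4, b = 1, x_0 = -5/3, the solution is
  m(t) = x_0 * exp(a t) + (b/a) * (exp(a t) - 1)
       = (-5/3) * exp(4 t) + (1/4) * (exp(4 t) - 1)
       = -17*exp(4*t)/12 - 1/4.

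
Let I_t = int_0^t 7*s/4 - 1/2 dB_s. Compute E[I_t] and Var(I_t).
E[I_t] = 0; Var(I_t) = t*(49*t^2 - 42*t + 12)/48

The Itô integral of a deterministic integrand f(s) has mean 0 because each increment f(s) * (B_{s+ds} - B_s) has mean 0. By the Itô isometry:
  Var( int_0^t f(s) dB_s ) = E[ (int_0^t f(s) dB_s)^2 ] = int_0^t f(s)^2 ds.
Here f(s) = 7*s/4 - 1/2, so f(s)^2 = (7*s - 2)^2/16. Integrate:
  int_0^t ((7*s - 2)^2/16) ds = t*(49*t^2 - 42*t + 12)/48.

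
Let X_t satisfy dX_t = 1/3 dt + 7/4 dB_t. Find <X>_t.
<X>_t = 49*t/16

For an Itô process dX_t = a(t) dt + b(t) dB_t, the quadratic variation is <X>_t = int_0^t b(s)^2 ds (the drift term does not contribute). Here b(s) = 7/4, so
  b(s)^2 = 49/16.
Integrating from 0 to t:
  <X>_t = int_0^t (49/16) ds = 49*t/16.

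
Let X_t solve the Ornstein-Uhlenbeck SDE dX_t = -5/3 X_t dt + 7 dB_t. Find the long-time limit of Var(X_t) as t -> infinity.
lim Var(X_t) = 147/10

The OU SDE dX = -theta X dt + sigma dB admits the integrating factor exp(theta t): d(exp(theta t) X_t) = sigma exp(theta t) dB_t. Integrating from 0 to t gives X_t = x_0 * exp(-theta t) + sigma * int_0^t exp(-theta (t-s)) dB_s for any initial x_0. The Itô integral has variance (by the Itô isometry) sigma^2 * int_0^t exp(-2 theta (t - s)) ds = sigma^2 * (1 - exp(-2 theta t)) / (2 theta), independent of x_0.
With theta = 5/3, sigma = 7:
  Var(X_t) = (7)^2 * (1 - exp(-2*5/3 t)) / (2 * 5/3) = 147/10 - 147*exp(-10*t/3)/10.
As t -> infinity, exp(-2*5/3 t) -> 0, so the stationary variance is sigma^2 / (2 theta) = 147/10.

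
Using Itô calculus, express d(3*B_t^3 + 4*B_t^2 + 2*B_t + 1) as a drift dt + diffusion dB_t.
d(3*B_t^3 + 4*B_t^2 + 2*B_t + 1) = (9*B_t + 4) dt + (9*B_t^2 + 8*B_t + 2) dB_t

Itô's formula for f(B_t) gives d f(B_t) = f'(B_t) dB_t + (1/2) f''(B_t) dt. Compute derivatives of f(x) = 3*x^3 + 4*x^2 + 2*x + 1:
  f'(x)  = 9*x^2 + 8*x + 2
  f''(x) = 18*x + 8
Substitute x = B_t and multiply the f'' term by 1/2:
  drift     = (1/2) * (18*x + 8) evaluated at B_t = 9*B_t + 4
  diffusion = (9*x^2 + 8*x + 2) evaluated at B_t = 9*B_t^2 + 8*B_t + 2
Therefore d(3*B_t^3 + 4*B_t^2 + 2*B_t + 1) = (9*B_t + 4) dt + (9*B_t^2 + 8*B_t + 2) dB_t.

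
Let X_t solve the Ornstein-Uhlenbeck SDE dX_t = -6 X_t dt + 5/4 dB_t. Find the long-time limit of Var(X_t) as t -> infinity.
lim Var(X_t) = 25/192

The OU SDE dX = -theta X dt + sigma dB admits the integrating factor exp(theta t): d(exp(theta t) X_t) = sigma exp(theta t) dB_t. Integrating from 0 to t gives X_t = x_0 * exp(-theta t) + sigma * int_0^t exp(-theta (t-s)) dB_s for any initial x_0. The Itô integral has variance (by the Itô isometry) sigma^2 * int_0^t exp(-2 theta (t - s)) ds = sigma^2 * (1 - exp(-2 theta t)) / (2 theta), independent of x_0.
With theta = 6, sigma = 5/4:
  Var(X_t) = (5/4)^2 * (1 - exp(-2*6 t)) / (2 * 6) = 25/192 - 25*exp(-12*t)/192.
As t -> infinity, exp(-2*6 t) -> 0, so the stationary variance is sigma^2 / (2 theta) = 25/192.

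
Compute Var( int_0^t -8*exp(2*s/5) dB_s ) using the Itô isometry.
Var = 80*exp(4*t/5) - 80

The Itô integral of a deterministic integrand f(s) has mean 0 because each increment f(s) * (B_{s+ds} - B_s) has mean 0. By the Itô isometry:
  Var( int_0^t f(s) dB_s ) = E[ (int_0^t f(s) dB_s)^2 ] = int_0^t f(s)^2 ds.
Here f(s) = -8*exp(2*s/5), so f(s)^2 = 64*exp(4*s/5). Integrate:
  int_0^t (64*exp(4*s/5)) ds = 80*exp(4*t/5) - 80.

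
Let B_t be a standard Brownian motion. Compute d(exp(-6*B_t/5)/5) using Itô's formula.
d(exp(-6*B_t/5)/5) = (18*exp(-6*B_t/5)/125) dt + (-6*exp(-6*B_t/5)/25) dB_t

Itô's formula for f(B_t) gives d f(B_t) = f'(B_t) dB_t + (1/2) f''(B_t) dt. Compute derivatives of f(x) = exp(-6*x/5)/5:
  f'(x)  = -6*exp(-6*x/5)/25
  f''(x) = 36*exp(-6*x/5)/125
Substitute x = B_t and multiply the f'' term by 1/2:
  drift     = (1/2) * (36*exp(-6*x/5)/125) evaluated at B_t = 18*exp(-6*B_t/5)/125
  diffusion = (-6*exp(-6*x/5)/25) evaluated at B_t = -6*exp(-6*B_t/5)/25
Therefore d(exp(-6*B_t/5)/5) = (18*exp(-6*B_t/5)/125) dt + (-6*exp(-6*B_t/5)/25) dB_t.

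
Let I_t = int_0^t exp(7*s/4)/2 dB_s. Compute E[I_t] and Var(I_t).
E[I_t] = 0; Var(I_t) = exp(7*t/2)/14 - 1/14

The Itô integral of a deterministic integrand f(s) has mean 0 because each increment f(s) * (B_{s+ds} - B_s) has mean 0. By the Itô isometry:
  Var( int_0^t f(s) dB_s ) = E[ (int_0^t f(s) dB_s)^2 ] = int_0^t f(s)^2 ds.
Here f(s) = exp(7*s/4)/2, so f(s)^2 = exp(7*s/2)/4. Integrate:
  int_0^t (exp(7*s/2)/4) ds = exp(7*t/2)/14 - 1/14.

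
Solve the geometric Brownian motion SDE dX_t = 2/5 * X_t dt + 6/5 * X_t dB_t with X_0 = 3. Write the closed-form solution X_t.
X_t = 3 * exp((-8/25) * t + (6/5) * B_t)

For GBM dX = mu X dt + sigma X dB with X_0 = x_0, apply Itô to Y = log X: dY = (mu - sigma^2/2) dt + sigma dB, so Y_t = log(x_0) + (mu - sigma^2/2) t + sigma B_t and hence X_t = x_0 * exp((mu - sigma^2/2) t + sigma B_t).
With mu = 2/5, sigma = 6/5, x_0 = 3, this gives:
  X_t = 3 * exp((-8/25) * t + (6/5) * B_t).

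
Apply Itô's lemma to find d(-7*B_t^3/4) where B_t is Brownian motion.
d(-7*B_t^3/4) = (-21*B_t/4) dt + (-21*B_t^2/4) dB_t

Itô's formula for f(B_t) gives d f(B_t) = f'(B_t) dB_t + (1/2) f''(B_t) dt. Compute derivatives of f(x) = -7*x^3/4:
  f'(x)  = -21*x^2/4
  f''(x) = -21*x/2
Substitute x = B_t and multiply the f'' term by 1/2:
  drift     = (1/2) * (-21*x/2) evaluated at B_t = -21*B_t/4
  diffusion = (-21*x^2/4) evaluated at B_t = -21*B_t^2/4
Therefore d(-7*B_t^3/4) = (-21*B_t/4) dt + (-21*B_t^2/4) dB_t.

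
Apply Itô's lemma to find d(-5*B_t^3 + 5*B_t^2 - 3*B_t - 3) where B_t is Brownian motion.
d(-5*B_t^3 + 5*B_t^2 - 3*B_t - 3) = (5 - 15*B_t) dt + (-15*B_t^2 + 10*B_t - 3) dB_t

Itô's formula for f(B_t) gives d f(B_t) = f'(B_t) dB_t + (1/2) f''(B_t) dt. Compute derivatives of f(x) = -5*x^3 + 5*x^2 - 3*x - 3:
  f'(x)  = -15*x^2 + 10*x - 3
  f''(x) = 10 - 30*x
Substitute x = B_t and multiply the f'' term by 1/2:
  drift     = (1/2) * (10 - 30*x) evaluated at B_t = 5 - 15*B_t
  diffusion = (-15*x^2 + 10*x - 3) evaluated at B_t = -15*B_t^2 + 10*B_t - 3
Therefore d(-5*B_t^3 + 5*B_t^2 - 3*B_t - 3) = (5 - 15*B_t) dt + (-15*B_t^2 + 10*B_t - 3) dB_t.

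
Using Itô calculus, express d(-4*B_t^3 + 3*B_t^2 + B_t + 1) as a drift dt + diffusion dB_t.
d(-4*B_t^3 + 3*B_t^2 + B_t + 1) = (3 - 12*B_t) dt + (-12*B_t^2 + 6*B_t + 1) dB_t

Itô's formula for f(B_t) gives d f(B_t) = f'(B_t) dB_t + (1/2) f''(B_t) dt. Compute derivatives of f(x) = -4*x^3 + 3*x^2 + x + 1:
  f'(x)  = -12*x^2 + 6*x + 1
  f''(x) = 6 - 24*x
Substitute x = B_t and multiply the f'' term by 1/2:
  drift     = (1/2) * (6 - 24*x) evaluated at B_t = 3 - 12*B_t
  diffusion = (-12*x^2 + 6*x + 1) evaluated at B_t = -12*B_t^2 + 6*B_t + 1
Therefore d(-4*B_t^3 + 3*B_t^2 + B_t + 1) = (3 - 12*B_t) dt + (-12*B_t^2 + 6*B_t + 1) dB_t.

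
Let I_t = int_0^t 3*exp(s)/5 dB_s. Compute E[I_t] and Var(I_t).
E[I_t] = 0; Var(I_t) = 9*exp(2*t)/50 - 9/50

The Itô integral of a deterministic integrand f(s) has mean 0 because each increment f(s) * (B_{s+ds} - B_s) has mean 0. By the Itô isometry:
  Var( int_0^t f(s) dB_s ) = E[ (int_0^t f(s) dB_s)^2 ] = int_0^t f(s)^2 ds.
Here f(s) = 3*exp(s)/5, so f(s)^2 = 9*exp(2*s)/25. Integrate:
  int_0^t (9*exp(2*s)/25) ds = 9*exp(2*t)/50 - 9/50.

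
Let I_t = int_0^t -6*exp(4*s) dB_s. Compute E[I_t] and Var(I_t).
E[I_t] = 0; Var(I_t) = 9*exp(8*t)/2 - 9/2

The Itô integral of a deterministic integrand f(s) has mean 0 because each increment f(s) * (B_{s+ds} - B_s) has mean 0. By the Itô isometry:
  Var( int_0^t f(s) dB_s ) = E[ (int_0^t f(s) dB_s)^2 ] = int_0^t f(s)^2 ds.
Here f(s) = -6*exp(4*s), so f(s)^2 = 36*exp(8*s). Integrate:
  int_0^t (36*exp(8*s)) ds = 9*exp(8*t)/2 - 9/2.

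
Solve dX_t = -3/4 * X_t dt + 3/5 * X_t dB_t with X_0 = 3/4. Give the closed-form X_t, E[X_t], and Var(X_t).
X_t = 3/4 * exp((-93/100) t + (3/5) B_t); E[X_t] = 3*exp(-3*t/4)/4; Var(X_t) = (9*exp(9*t/25) - 9)*exp(-3*t/2)/16

For GBM dX = mu X dt + sigma X dB with X_0 = x_0, apply Itô to Y = log X: dY = (mu - sigma^2/2) dt + sigma dB, so Y_t = log(x_0) + (mu - sigma^2/2) t + sigma B_t and hence X_t = x_0 * exp((mu - sigma^2/2) t + sigma B_t).
With mu = -3/4, sigma = 3/5, x_0 = 3/4, this gives:
  X_t = 3/4 * exp((-93/100) * t + (3/5) * B_t).
Since sigma*B_t ~ Normal(0, sigma^2 t), E[exp(sigma*B_t)] = exp(sigma^2 t / 2); so E[X_t] = x_0 * exp((mu - sigma^2/2) t) * exp(sigma^2 t / 2) = x_0 * exp(mu t) = 3*exp(-3*t/4)/4.
Var(X_t) = E[X_t^2] - (E[X_t])^2 = x_0^2 * exp(2 mu t) * (exp(sigma^2 t) - 1) = (9*exp(9*t/25) - 9)*exp(-3*t/2)/16.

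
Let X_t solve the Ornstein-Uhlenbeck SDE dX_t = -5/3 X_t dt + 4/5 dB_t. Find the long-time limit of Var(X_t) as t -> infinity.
lim Var(X_t) = 24/125

The OU SDE dX = -theta X dt + sigma dB admits the integrating factor exp(theta t): d(exp(theta t) X_t) = sigma exp(theta t) dB_t. Integrating from 0 to t gives X_t = x_0 * exp(-theta t) + sigma * int_0^t exp(-theta (t-s)) dB_s for any initial x_0. The Itô integral has variance (by the Itô isometry) sigma^2 * int_0^t exp(-2 theta (t - s)) ds = sigma^2 * (1 - exp(-2 theta t)) / (2 theta), independent of x_0.
With theta = 5/3, sigma = 4/5:
  Var(X_t) = (4/5)^2 * (1 - exp(-2*5/3 t)) / (2 * 5/3) = 24/125 - 24*exp(-10*t/3)/125.
As t -> infinity, exp(-2*5/3 t) -> 0, so the stationary variance is sigma^2 / (2 theta) = 24/125.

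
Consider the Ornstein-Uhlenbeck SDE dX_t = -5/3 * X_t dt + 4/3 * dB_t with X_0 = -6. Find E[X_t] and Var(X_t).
E[X_t] = -6*exp(-5*t/3); Var(X_t) = 8/15 - 8*exp(-10*t/3)/15

The OU SDE dX = -theta X dt + sigma dB admits the integrating factor exp(theta t): d(exp(theta t) X_t) = sigma exp(theta t) dB_t. Integrating from 0 to t:
  X_t = x_0 * exp(-theta t) + sigma * int_0^t exp(-theta (t-s)) dB_s.
The Itô integral has mean 0 and (by the Itô isometry) variance sigma^2 * int_0^t exp(-2 theta (t - s)) ds = sigma^2 * (1 - exp(-2 theta t)) / (2 theta).
With theta = 5/3, sigma = 4/3, x_0 = -6:
  E[X_t] = -6 * exp(-5/3 t) = -6*exp(-5*t/3)
  Var(X_t) = (4/3)^2 * (1 - exp(-2*5/3 t)) / (2 * 5/3) = 8/15 - 8*exp(-10*t/3)/15.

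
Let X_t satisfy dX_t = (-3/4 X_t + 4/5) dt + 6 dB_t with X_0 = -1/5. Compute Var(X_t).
Var(X_t) = 24 - 24*exp(-3*t/2)

The variance V(t) = Var(X_t) satisfies V'(t) = 2 a V(t) + c^2 with V(0) = 0 (drift coefficient is linear in X, diffusion is constant). With a = -3/4, c = 6, the solution is
  V(t) = (c^2 / (2 a)) * (exp(2 a t) - 1)
       = (6^2 / (2*(-3/4))) * (exp((-3/2) t) - 1)
       = 24 - 24*exp(-3*t/2).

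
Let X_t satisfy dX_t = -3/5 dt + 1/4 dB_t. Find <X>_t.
<X>_t = t/16

For an Itô process dX_t = a(t) dt + b(t) dB_t, the quadratic variation is <X>_t = int_0^t b(s)^2 ds (the drift term does not contribute). Here b(s) = 1/4, so
  b(s)^2 = 1/16.
Integrating from 0 to t:
  <X>_t = int_0^t (1/16) ds = t/16.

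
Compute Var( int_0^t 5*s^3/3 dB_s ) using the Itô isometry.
Var = 25*t^7/63

The Itô integral of a deterministic integrand f(s) has mean 0 because each increment f(s) * (B_{s+ds} - B_s) has mean 0. By the Itô isometry:
  Var( int_0^t f(s) dB_s ) = E[ (int_0^t f(s) dB_s)^2 ] = int_0^t f(s)^2 ds.
Here f(s) = 5*s^3/3, so f(s)^2 = 25*s^6/9. Integrate:
  int_0^t (25*s^6/9) ds = 25*t^7/63.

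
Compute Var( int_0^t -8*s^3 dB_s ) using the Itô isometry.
Var = 64*t^7/7

The Itô integral of a deterministic integrand f(s) has mean 0 because each increment f(s) * (B_{s+ds} - B_s) has mean 0. By the Itô isometry:
  Var( int_0^t f(s) dB_s ) = E[ (int_0^t f(s) dB_s)^2 ] = int_0^t f(s)^2 ds.
Here f(s) = -8*s^3, so f(s)^2 = 64*s^6. Integrate:
  int_0^t (64*s^6) ds = 64*t^7/7.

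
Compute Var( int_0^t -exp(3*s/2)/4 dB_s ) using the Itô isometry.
Var = exp(3*t)/48 - 1/48

The Itô integral of a deterministic integrand f(s) has mean 0 because each increment f(s) * (B_{s+ds} - B_s) has mean 0. By the Itô isometry:
  Var( int_0^t f(s) dB_s ) = E[ (int_0^t f(s) dB_s)^2 ] = int_0^t f(s)^2 ds.
Here f(s) = -exp(3*s/2)/4, so f(s)^2 = exp(3*s)/16. Integrate:
  int_0^t (exp(3*s)/16) ds = exp(3*t)/48 - 1/48.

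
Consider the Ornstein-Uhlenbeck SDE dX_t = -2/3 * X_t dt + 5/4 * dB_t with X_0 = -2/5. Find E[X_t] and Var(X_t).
E[X_t] = -2*exp(-2*t/3)/5; Var(X_t) = 75/64 - 75*exp(-4*t/3)/64

The OU SDE dX = -theta X dt + sigma dB admits the integrating factor exp(theta t): d(exp(theta t) X_t) = sigma exp(theta t) dB_t. Integrating from 0 to t:
  X_t = x_0 * exp(-theta t) + sigma * int_0^t exp(-theta (t-s)) dB_s.
The Itô integral has mean 0 and (by the Itô isometry) variance sigma^2 * int_0^t exp(-2 theta (t - s)) ds = sigma^2 * (1 - exp(-2 theta t)) / (2 theta).
With theta = 2/3, sigma = 5/4, x_0 = -2/5:
  E[X_t] = -2/5 * exp(-2/3 t) = -2*exp(-2*t/3)/5
  Var(X_t) = (5/4)^2 * (1 - exp(-2*2/3 t)) / (2 * 2/3) = 75/64 - 75*exp(-4*t/3)/64.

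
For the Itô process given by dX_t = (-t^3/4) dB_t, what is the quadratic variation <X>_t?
<X>_t = t^7/112

For an Itô process dX_t = a(t) dt + b(t) dB_t, the quadratic variation is <X>_t = int_0^t b(s)^2 ds (the drift term does not contribute). Here b(s) = -s^3/4, so
  b(s)^2 = s^6/16.
Integrating from 0 to t:
  <X>_t = int_0^t (s^6/16) ds = t^7/112.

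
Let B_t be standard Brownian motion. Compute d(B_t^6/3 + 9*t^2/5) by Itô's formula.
d(B_t^6/3 + 9*t^2/5) = (5*B_t^4 + 18*t/5) dt + (2*B_t^5) dB_t

Itô's formula for f(t, x): d f(t, B_t) = (f_t + (1/2) f_xx) dt + f_x dB_t. Compute partials of f(t, x) = 9*t^2/5 + x^6/3:
  f_t(t,x)  = 18*t/5
  f_x(t,x)  = 2*x^5
  f_xx(t,x) = 10*x^4
Assemble drift = f_t + (1/2) f_xx = 18*t/5 + 5*x^4 and diffusion = f_x = 2*x^5. Substituting x = B_t:
  d(B_t^6/3 + 9*t^2/5) = (5*B_t^4 + 18*t/5) dt + (2*B_t^5) dB_t.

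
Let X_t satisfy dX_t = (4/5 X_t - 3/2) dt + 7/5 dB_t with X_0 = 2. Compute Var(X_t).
Var(X_t) = 49*exp(8*t/5)/40 - 49/40

The variance V(t) = Var(X_t) satisfies V'(t) = 2 a V(t) + c^2 with V(0) = 0 (drift coefficient is linear in X, diffusion is constant). With a = 4/5, c = 7/5, the solution is
  V(t) = (c^2 / (2 a)) * (exp(2 a t) - 1)
       = ((7/5)^2 / (2*(4/5))) * (exp((8/5) t) - 1)
       = 49*exp(8*t/5)/40 - 49/40.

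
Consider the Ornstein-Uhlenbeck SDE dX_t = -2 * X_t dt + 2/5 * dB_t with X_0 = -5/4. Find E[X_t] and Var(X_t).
E[X_t] = -5*exp(-2*t)/4; Var(X_t) = 1/25 - exp(-4*t)/25

The OU SDE dX = -theta X dt + sigma dB admits the integrating factor exp(theta t): d(exp(theta t) X_t) = sigma exp(theta t) dB_t. Integrating from 0 to t:
  X_t = x_0 * exp(-theta t) + sigma * int_0^t exp(-theta (t-s)) dB_s.
The Itô integral has mean 0 and (by the Itô isometry) variance sigma^2 * int_0^t exp(-2 theta (t - s)) ds = sigma^2 * (1 - exp(-2 theta t)) / (2 theta).
With theta = 2, sigma = 2/5, x_0 = -5/4:
  E[X_t] = -5/4 * exp(-2 t) = -5*exp(-2*t)/4
  Var(X_t) = (2/5)^2 * (1 - exp(-2*2 t)) / (2 * 2) = 1/25 - exp(-4*t)/25.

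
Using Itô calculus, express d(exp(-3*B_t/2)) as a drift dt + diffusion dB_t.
d(exp(-3*B_t/2)) = (9*exp(-3*B_t/2)/8) dt + (-3*exp(-3*B_t/2)/2) dB_t

Itô's formula for f(B_t) gives d f(B_t) = f'(B_t) dB_t + (1/2) f''(B_t) dt. Compute derivatives of f(x) = exp(-3*x/2):
  f'(x)  = -3*exp(-3*x/2)/2
  f''(x) = 9*exp(-3*x/2)/4
Substitute x = B_t and multiply the f'' term by 1/2:
  drift     = (1/2) * (9*exp(-3*x/2)/4) evaluated at B_t = 9*exp(-3*B_t/2)/8
  diffusion = (-3*exp(-3*x/2)/2) evaluated at B_t = -3*exp(-3*B_t/2)/2
Therefore d(exp(-3*B_t/2)) = (9*exp(-3*B_t/2)/8) dt + (-3*exp(-3*B_t/2)/2) dB_t.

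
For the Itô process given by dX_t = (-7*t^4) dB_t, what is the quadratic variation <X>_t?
<X>_t = 49*t^9/9

For an Itô process dX_t = a(t) dt + b(t) dB_t, the quadratic variation is <X>_t = int_0^t b(s)^2 ds (the drift term does not contribute). Here b(s) = -7*s^4, so
  b(s)^2 = 49*s^8.
Integrating from 0 to t:
  <X>_t = int_0^t (49*s^8) ds = 49*t^9/9.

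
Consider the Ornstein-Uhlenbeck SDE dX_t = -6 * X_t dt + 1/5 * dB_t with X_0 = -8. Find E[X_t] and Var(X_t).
E[X_t] = -8*exp(-6*t); Var(X_t) = 1/300 - exp(-12*t)/300

The OU SDE dX = -theta X dt + sigma dB admits the integrating factor exp(theta t): d(exp(theta t) X_t) = sigma exp(theta t) dB_t. Integrating from 0 to t:
  X_t = x_0 * exp(-theta t) + sigma * int_0^t exp(-theta (t-s)) dB_s.
The Itô integral has mean 0 and (by the Itô isometry) variance sigma^2 * int_0^t exp(-2 theta (t - s)) ds = sigma^2 * (1 - exp(-2 theta t)) / (2 theta).
With theta = 6, sigma = 1/5, x_0 = -8:
  E[X_t] = -8 * exp(-6 t) = -8*exp(-6*t)
  Var(X_t) = (1/5)^2 * (1 - exp(-2*6 t)) / (2 * 6) = 1/300 - exp(-12*t)/300.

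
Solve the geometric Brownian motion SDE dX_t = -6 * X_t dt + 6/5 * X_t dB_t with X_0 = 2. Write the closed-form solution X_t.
X_t = 2 * exp((-168/25) * t + (6/5) * B_t)

For GBM dX = mu X dt + sigma X dB with X_0 = x_0, apply Itô to Y = log X: dY = (mu - sigma^2/2) dt + sigma dB, so Y_t = log(x_0) + (mu - sigma^2/2) t + sigma B_t and hence X_t = x_0 * exp((mu - sigma^2/2) t + sigma B_t).
With mu = -6, sigma = 6/5, x_0 = 2, this gives:
  X_t = 2 * exp((-168/25) * t + (6/5) * B_t).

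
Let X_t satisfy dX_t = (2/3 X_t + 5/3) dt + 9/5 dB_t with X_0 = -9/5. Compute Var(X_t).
Var(X_t) = 243*exp(4*t/3)/100 - 243/100

The variance V(t) = Var(X_t) satisfies V'(t) = 2 a V(t) + c^2 with V(0) = 0 (drift coefficient is linear in X, diffusion is constant). With a = 2/3, c = 9/5, the solution is
  V(t) = (c^2 / (2 a)) * (exp(2 a t) - 1)
       = ((9/5)^2 / (2*(2/3))) * (exp((4/3) t) - 1)
       = 243*exp(4*t/3)/100 - 243/100.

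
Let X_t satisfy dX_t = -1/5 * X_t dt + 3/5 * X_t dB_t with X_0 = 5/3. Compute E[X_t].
E[X_t] = 5*exp(-t/5)/3

For GBM dX = mu X dt + sigma X dB with X_0 = x_0, apply Itô to Y = log X: dY = (mu - sigma^2/2) dt + sigma dB, so Y_t = log(x_0) + (mu - sigma^2/2) t + sigma B_t and hence X_t = x_0 * exp((mu - sigma^2/2) t + sigma B_t).
With mu = -1/5, sigma = 3/5, x_0 = 5/3, this gives:
  X_t = 5/3 * exp((-19/50) * t + (3/5) * B_t).
Since sigma*B_t ~ Normal(0, sigma^2 t), E[exp(sigma*B_t)] = exp(sigma^2 t / 2); so E[X_t] = x_0 * exp((mu - sigma^2/2) t) * exp(sigma^2 t / 2) = x_0 * exp(mu t) = 5*exp(-t/5)/3.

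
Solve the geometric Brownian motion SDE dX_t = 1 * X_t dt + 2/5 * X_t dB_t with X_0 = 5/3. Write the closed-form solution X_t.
X_t = 5/3 * exp((23/25) * t + (2/5) * B_t)

For GBM dX = mu X dt + sigma X dB with X_0 = x_0, apply Itô to Y = log X: dY = (mu - sigma^2/2) dt + sigma dB, so Y_t = log(x_0) + (mu - sigma^2/2) t + sigma B_t and hence X_t = x_0 * exp((mu - sigma^2/2) t + sigma B_t).
With mu = 1, sigma = 2/5, x_0 = 5/3, this gives:
  X_t = 5/3 * exp((23/25) * t + (2/5) * B_t).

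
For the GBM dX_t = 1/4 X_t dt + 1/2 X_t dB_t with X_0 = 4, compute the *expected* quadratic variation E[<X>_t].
E[<X>_t] = 16*exp(3*t/4)/3 - 16/3

<X>_t = int_0^t ((1/2) * X_s)^2 ds. Taking expectation inside the integral: E[<X>_t] = (1/2)^2 * int_0^t E[X_s^2] ds. For GBM, E[X_s^2] = x_0^2 * exp((2 mu + sigma^2) s). Integrating:
  E[<X>_t] = (1/2)^2 * 4^2 * (exp((2*(1/4) + (1/2)^2) t) - 1) / (2*(1/4) + (1/2)^2)
           = (1/2)^2 * 4^2 * (exp((3/4) t) - 1) / (3/4) = 16*exp(3*t/4)/3 - 16/3.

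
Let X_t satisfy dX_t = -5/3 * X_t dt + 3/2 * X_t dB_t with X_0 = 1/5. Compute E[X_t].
E[X_t] = exp(-5*t/3)/5

For GBM dX = mu X dt + sigma X dB with X_0 = x_0, apply Itô to Y = log X: dY = (mu - sigma^2/2) dt + sigma dB, so Y_t = log(x_0) + (mu - sigma^2/2) t + sigma B_t and hence X_t = x_0 * exp((mu - sigma^2/2) t + sigma B_t).
With mu = -5/3, sigma = 3/2, x_0 = 1/5, this gives:
  X_t = 1/5 * exp((-67/24) * t + (3/2) * B_t).
Since sigma*B_t ~ Normal(0, sigma^2 t), E[exp(sigma*B_t)] = exp(sigma^2 t / 2); so E[X_t] = x_0 * exp((mu - sigma^2/2) t) * exp(sigma^2 t / 2) = x_0 * exp(mu t) = exp(-5*t/3)/5.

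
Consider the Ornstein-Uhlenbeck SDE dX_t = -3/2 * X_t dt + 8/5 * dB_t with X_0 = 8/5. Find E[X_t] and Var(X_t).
E[X_t] = 8*exp(-3*t/2)/5; Var(X_t) = 64/75 - 64*exp(-3*t)/75

The OU SDE dX = -theta X dt + sigma dB admits the integrating factor exp(theta t): d(exp(theta t) X_t) = sigma exp(theta t) dB_t. Integrating from 0 to t:
  X_t = x_0 * exp(-theta t) + sigma * int_0^t exp(-theta (t-s)) dB_s.
The Itô integral has mean 0 and (by the Itô isometry) variance sigma^2 * int_0^t exp(-2 theta (t - s)) ds = sigma^2 * (1 - exp(-2 theta t)) / (2 theta).
With theta = 3/2, sigma = 8/5, x_0 = 8/5:
  E[X_t] = 8/5 * exp(-3/2 t) = 8*exp(-3*t/2)/5
  Var(X_t) = (8/5)^2 * (1 - exp(-2*3/2 t)) / (2 * 3/2) = 64/75 - 64*exp(-3*t)/75.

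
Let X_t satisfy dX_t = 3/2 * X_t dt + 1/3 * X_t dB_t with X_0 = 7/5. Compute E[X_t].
E[X_t] = 7*exp(3*t/2)/5

For GBM dX = mu X dt + sigma X dB with X_0 = x_0, apply Itô to Y = log X: dY = (mu - sigma^2/2) dt + sigma dB, so Y_t = log(x_0) + (mu - sigma^2/2) t + sigma B_t and hence X_t = x_0 * exp((mu - sigma^2/2) t + sigma B_t).
With mu = 3/2, sigma = 1/3, x_0 = 7/5, this gives:
  X_t = 7/5 * exp((13/9) * t + (1/3) * B_t).
Since sigma*B_t ~ Normal(0, sigma^2 t), E[exp(sigma*B_t)] = exp(sigma^2 t / 2); so E[X_t] = x_0 * exp((mu - sigma^2/2) t) * exp(sigma^2 t / 2) = x_0 * exp(mu t) = 7*exp(3*t/2)/5.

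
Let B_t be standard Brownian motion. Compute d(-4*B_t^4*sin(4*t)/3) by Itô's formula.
d(-4*B_t^4*sin(4*t)/3) = (-8*B_t^2*(2*B_t^2*cos(4*t)/3 + sin(4*t))) dt + (-16*B_t^3*sin(4*t)/3) dB_t

Itô's formula for f(t, x): d f(t, B_t) = (f_t + (1/2) f_xx) dt + f_x dB_t. Compute partials of f(t, x) = -4*x^4*sin(4*t)/3:
  f_t(t,x)  = -16*x^4*cos(4*t)/3
  f_x(t,x)  = -16*x^3*sin(4*t)/3
  f_xx(t,x) = -16*x^2*sin(4*t)
Assemble drift = f_t + (1/2) f_xx = -8*x^2*(2*x^2*cos(4*t)/3 + sin(4*t)) and diffusion = f_x = -16*x^3*sin(4*t)/3. Substituting x = B_t:
  d(-4*B_t^4*sin(4*t)/3) = (-8*B_t^2*(2*B_t^2*cos(4*t)/3 + sin(4*t))) dt + (-16*B_t^3*sin(4*t)/3) dB_t.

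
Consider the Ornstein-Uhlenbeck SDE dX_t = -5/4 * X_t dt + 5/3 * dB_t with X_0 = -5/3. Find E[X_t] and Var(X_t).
E[X_t] = -5*exp(-5*t/4)/3; Var(X_t) = 10/9 - 10*exp(-5*t/2)/9

The OU SDE dX = -theta X dt + sigma dB admits the integrating factor exp(theta t): d(exp(theta t) X_t) = sigma exp(theta t) dB_t. Integrating from 0 to t:
  X_t = x_0 * exp(-theta t) + sigma * int_0^t exp(-theta (t-s)) dB_s.
The Itô integral has mean 0 and (by the Itô isometry) variance sigma^2 * int_0^t exp(-2 theta (t - s)) ds = sigma^2 * (1 - exp(-2 theta t)) / (2 theta).
With theta = 5/4, sigma = 5/3, x_0 = -5/3:
  E[X_t] = -5/3 * exp(-5/4 t) = -5*exp(-5*t/4)/3
  Var(X_t) = (5/3)^2 * (1 - exp(-2*5/4 t)) / (2 * 5/4) = 10/9 - 10*exp(-5*t/2)/9.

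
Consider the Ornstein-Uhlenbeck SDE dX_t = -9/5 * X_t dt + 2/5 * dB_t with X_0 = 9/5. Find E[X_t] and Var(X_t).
E[X_t] = 9*exp(-9*t/5)/5; Var(X_t) = 2/45 - 2*exp(-18*t/5)/45

The OU SDE dX = -theta X dt + sigma dB admits the integrating factor exp(theta t): d(exp(theta t) X_t) = sigma exp(theta t) dB_t. Integrating from 0 to t:
  X_t = x_0 * exp(-theta t) + sigma * int_0^t exp(-theta (t-s)) dB_s.
The Itô integral has mean 0 and (by the Itô isometry) variance sigma^2 * int_0^t exp(-2 theta (t - s)) ds = sigma^2 * (1 - exp(-2 theta t)) / (2 theta).
With theta = 9/5, sigma = 2/5, x_0 = 9/5:
  E[X_t] = 9/5 * exp(-9/5 t) = 9*exp(-9*t/5)/5
  Var(X_t) = (2/5)^2 * (1 - exp(-2*9/5 t)) / (2 * 9/5) = 2/45 - 2*exp(-18*t/5)/45.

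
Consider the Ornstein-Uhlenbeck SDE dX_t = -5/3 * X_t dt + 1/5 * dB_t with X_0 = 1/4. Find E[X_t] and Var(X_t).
E[X_t] = exp(-5*t/3)/4; Var(X_t) = 3/250 - 3*exp(-10*t/3)/250

The OU SDE dX = -theta X dt + sigma dB admits the integrating factor exp(theta t): d(exp(theta t) X_t) = sigma exp(theta t) dB_t. Integrating from 0 to t:
  X_t = x_0 * exp(-theta t) + sigma * int_0^t exp(-theta (t-s)) dB_s.
The Itô integral has mean 0 and (by the Itô isometry) variance sigma^2 * int_0^t exp(-2 theta (t - s)) ds = sigma^2 * (1 - exp(-2 theta t)) / (2 theta).
With theta = 5/3, sigma = 1/5, x_0 = 1/4:
  E[X_t] = 1/4 * exp(-5/3 t) = exp(-5*t/3)/4
  Var(X_t) = (1/5)^2 * (1 - exp(-2*5/3 t)) / (2 * 5/3) = 3/250 - 3*exp(-10*t/3)/250.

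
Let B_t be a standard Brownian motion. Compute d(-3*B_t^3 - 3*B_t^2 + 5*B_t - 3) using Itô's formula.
d(-3*B_t^3 - 3*B_t^2 + 5*B_t - 3) = (-9*B_t - 3) dt + (-9*B_t^2 - 6*B_t + 5) dB_t

Itô's formula for f(B_t) gives d f(B_t) = f'(B_t) dB_t + (1/2) f''(B_t) dt. Compute derivatives of f(x) = -3*x^3 - 3*x^2 + 5*x - 3:
  f'(x)  = -9*x^2 - 6*x + 5
  f''(x) = -18*x - 6
Substitute x = B_t and multiply the f'' term by 1/2:
  drift     = (1/2) * (-18*x - 6) evaluated at B_t = -9*B_t - 3
  diffusion = (-9*x^2 - 6*x + 5) evaluated at B_t = -9*B_t^2 - 6*B_t + 5
Therefore d(-3*B_t^3 - 3*B_t^2 + 5*B_t - 3) = (-9*B_t - 3) dt + (-9*B_t^2 - 6*B_t + 5) dB_t.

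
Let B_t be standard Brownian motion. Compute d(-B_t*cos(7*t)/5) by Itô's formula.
d(-B_t*cos(7*t)/5) = (7*B_t*sin(7*t)/5) dt + (-cos(7*t)/5) dB_t

Itô's formula for f(t, x): d f(t, B_t) = (f_t + (1/2) f_xx) dt + f_x dB_t. Compute partials of f(t, x) = -x*cos(7*t)/5:
  f_t(t,x)  = 7*x*sin(7*t)/5
  f_x(t,x)  = -cos(7*t)/5
  f_xx(t,x) = 0
Assemble drift = f_t + (1/2) f_xx = 7*x*sin(7*t)/5 and diffusion = f_x = -cos(7*t)/5. Substituting x = B_t:
  d(-B_t*cos(7*t)/5) = (7*B_t*sin(7*t)/5) dt + (-cos(7*t)/5) dB_t.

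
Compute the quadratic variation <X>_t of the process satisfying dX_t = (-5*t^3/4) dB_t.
<X>_t = 25*t^7/112

For an Itô process dX_t = a(t) dt + b(t) dB_t, the quadratic variation is <X>_t = int_0^t b(s)^2 ds (the drift term does not contribute). Here b(s) = -5*s^3/4, so
  b(s)^2 = 25*s^6/16.
Integrating from 0 to t:
  <X>_t = int_0^t (25*s^6/16) ds = 25*t^7/112.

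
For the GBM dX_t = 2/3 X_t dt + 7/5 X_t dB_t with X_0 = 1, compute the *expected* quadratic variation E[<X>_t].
E[<X>_t] = 147*exp(247*t/75)/247 - 147/247

<X>_t = int_0^t ((7/5) * X_s)^2 ds. Taking expectation inside the integral: E[<X>_t] = (7/5)^2 * int_0^t E[X_s^2] ds. For GBM, E[X_s^2] = x_0^2 * exp((2 mu + sigma^2) s). Integrating:
  E[<X>_t] = (7/5)^2 * 1^2 * (exp((2*(2/3) + (7/5)^2) t) - 1) / (2*(2/3) + (7/5)^2)
           = (7/5)^2 * 1^2 * (exp((247/75) t) - 1) / (247/75) = 147*exp(247*t/75)/247 - 147/247.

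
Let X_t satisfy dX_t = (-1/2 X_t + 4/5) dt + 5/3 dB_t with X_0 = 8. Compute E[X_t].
E[X_t] = 8/5 + 32*exp(-t/2)/5

Taking expectations and using E[dB_t] = 0, the mean m(t) = E[X_t] satisfies the ODE m'(t) = a m(t) + b with m(0) = x_0. With a = -1/2, b = 4/5, x_0 = 8, the solution is
  m(t) = x_0 * exp(a t) + (b/a) * (exp(a t) - 1)
       = 8 * exp((-1/2) t) + ((4/5)/(-1/2)) * (exp((-1/2) t) - 1)
       = 8/5 + 32*exp(-t/2)/5.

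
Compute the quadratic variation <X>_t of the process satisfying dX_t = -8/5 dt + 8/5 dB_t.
<X>_t = 64*t/25

For an Itô process dX_t = a(t) dt + b(t) dB_t, the quadratic variation is <X>_t = int_0^t b(s)^2 ds (the drift term does not contribute). Here b(s) = 8/5, so
  b(s)^2 = 64/25.
Integrating from 0 to t:
  <X>_t = int_0^t (64/25) ds = 64*t/25.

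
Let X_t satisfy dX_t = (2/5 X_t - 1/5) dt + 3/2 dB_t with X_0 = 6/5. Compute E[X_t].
E[X_t] = 7*exp(2*t/5)/10 + 1/2

Taking expectations and using E[dB_t] = 0, the mean m(t) = E[X_t] satisfies the ODE m'(t) = a m(t) + b with m(0) = x_0. With a = 2/5, b = -1/5, x_0 = 6/5, the solution is
  m(t) = x_0 * exp(a t) + (b/a) * (exp(a t) - 1)
       = (6/5) * exp((2/5) t) + ((-1/5)/(2/5)) * (exp((2/5) t) - 1)
       = 7*exp(2*t/5)/10 + 1/2.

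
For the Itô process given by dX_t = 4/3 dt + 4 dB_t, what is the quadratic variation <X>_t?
<X>_t = 16*t

For an Itô process dX_t = a(t) dt + b(t) dB_t, the quadratic variation is <X>_t = int_0^t b(s)^2 ds (the drift term does not contribute). Here b(s) = 4, so
  b(s)^2 = 16.
Integrating from 0 to t:
  <X>_t = int_0^t (16) ds = 16*t.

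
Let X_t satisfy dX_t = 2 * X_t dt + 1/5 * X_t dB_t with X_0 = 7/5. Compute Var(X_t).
Var(X_t) = 49*(exp(t/25) - 1)*exp(4*t)/25

For GBM dX = mu X dt + sigma X dB with X_0 = x_0, apply Itô to Y = log X: dY = (mu - sigma^2/2) dt + sigma dB, so Y_t = log(x_0) + (mu - sigma^2/2) t + sigma B_t and hence X_t = x_0 * exp((mu - sigma^2/2) t + sigma B_t).
With mu = 2, sigma = 1/5, x_0 = 7/5, this gives:
  X_t = 7/5 * exp((99/50) * t + (1/5) * B_t).
Since sigma*B_t ~ Normal(0, sigma^2 t), E[exp(sigma*B_t)] = exp(sigma^2 t / 2); so E[X_t] = x_0 * exp((mu - sigma^2/2) t) * exp(sigma^2 t / 2) = x_0 * exp(mu t) = 7*exp(2*t)/5.
Var(X_t) = E[X_t^2] - (E[X_t])^2 = x_0^2 * exp(2 mu t) * (exp(sigma^2 t) - 1) = 49*(exp(t/25) - 1)*exp(4*t)/25.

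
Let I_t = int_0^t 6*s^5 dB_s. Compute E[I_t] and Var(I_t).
E[I_t] = 0; Var(I_t) = 36*t^11/11

The Itô integral of a deterministic integrand f(s) has mean 0 because each increment f(s) * (B_{s+ds} - B_s) has mean 0. By the Itô isometry:
  Var( int_0^t f(s) dB_s ) = E[ (int_0^t f(s) dB_s)^2 ] = int_0^t f(s)^2 ds.
Here f(s) = 6*s^5, so f(s)^2 = 36*s^10. Integrate:
  int_0^t (36*s^10) ds = 36*t^11/11.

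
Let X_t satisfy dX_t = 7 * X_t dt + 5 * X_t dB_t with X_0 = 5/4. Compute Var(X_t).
Var(X_t) = 25*(exp(25*t) - 1)*exp(14*t)/16

For GBM dX = mu X dt + sigma X dB with X_0 = x_0, apply Itô to Y = log X: dY = (mu - sigma^2/2) dt + sigma dB, so Y_t = log(x_0) + (mu - sigma^2/2) t + sigma B_t and hence X_t = x_0 * exp((mu - sigma^2/2) t + sigma B_t).
With mu = 7, sigma = 5, x_0 = 5/4, this gives:
  X_t = 5/4 * exp((-11/2) * t + (5) * B_t).
Since sigma*B_t ~ Normal(0, sigma^2 t), E[exp(sigma*B_t)] = exp(sigma^2 t / 2); so E[X_t] = x_0 * exp((mu - sigma^2/2) t) * exp(sigma^2 t / 2) = x_0 * exp(mu t) = 5*exp(7*t)/4.
Var(X_t) = E[X_t^2] - (E[X_t])^2 = x_0^2 * exp(2 mu t) * (exp(sigma^2 t) - 1) = 25*(exp(25*t) - 1)*exp(14*t)/16.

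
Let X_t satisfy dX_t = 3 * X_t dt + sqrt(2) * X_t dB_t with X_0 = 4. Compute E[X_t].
E[X_t] = 4*exp(3*t)

For GBM dX = mu X dt + sigma X dB with X_0 = x_0, apply Itô to Y = log X: dY = (mu - sigma^2/2) dt + sigma dB, so Y_t = log(x_0) + (mu - sigma^2/2) t + sigma B_t and hence X_t = x_0 * exp((mu - sigma^2/2) t + sigma B_t).
With mu = 3, sigma = sqrt(2), x_0 = 4, this gives:
  X_t = 4 * exp((2) * t + (sqrt(2)) * B_t).
Since sigma*B_t ~ Normal(0, sigma^2 t), E[exp(sigma*B_t)] = exp(sigma^2 t / 2); so E[X_t] = x_0 * exp((mu - sigma^2/2) t) * exp(sigma^2 t / 2) = x_0 * exp(mu t) = 4*exp(3*t).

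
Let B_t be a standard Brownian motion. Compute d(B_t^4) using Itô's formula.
d(B_t^4) = (6*B_t^2) dt + (4*B_t^3) dB_t

Itô's formula for f(B_t) gives d f(B_t) = f'(B_t) dB_t + (1/2) f''(B_t) dt. Compute derivatives of f(x) = x^4:
  f'(x)  = 4*x^3
  f''(x) = 12*x^2
Substitute x = B_t and multiply the f'' term by 1/2:
  drift     = (1/2) * (12*x^2) evaluated at B_t = 6*B_t^2
  diffusion = (4*x^3) evaluated at B_t = 4*B_t^3
Therefore d(B_t^4) = (6*B_t^2) dt + (4*B_t^3) dB_t.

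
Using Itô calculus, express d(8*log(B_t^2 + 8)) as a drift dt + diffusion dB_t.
d(8*log(B_t^2 + 8)) = (8*(8 - B_t^2)/(B_t^2 + 8)^2) dt + (16*B_t/(B_t^2 + 8)) dB_t

Itô's formula for f(B_t) gives d f(B_t) = f'(B_t) dB_t + (1/2) f''(B_t) dt. Compute derivatives of f(x) = 8*log(x^2 + 8):
  f'(x)  = 16*x/(x^2 + 8)
  f''(x) = 16*(8 - x^2)/(x^2 + 8)^2
Substitute x = B_t and multiply the f'' term by 1/2:
  drift     = (1/2) * (16*(8 - x^2)/(x^2 + 8)^2) evaluated at B_t = 8*(8 - B_t^2)/(B_t^2 + 8)^2
  diffusion = (16*x/(x^2 + 8)) evaluated at B_t = 16*B_t/(B_t^2 + 8)
Therefore d(8*log(B_t^2 + 8)) = (8*(8 - B_t^2)/(B_t^2 + 8)^2) dt + (16*B_t/(B_t^2 + 8)) dB_t.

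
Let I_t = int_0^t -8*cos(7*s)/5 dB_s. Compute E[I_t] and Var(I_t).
E[I_t] = 0; Var(I_t) = 32*t/25 + 16*sin(14*t)/175

The Itô integral of a deterministic integrand f(s) has mean 0 because each increment f(s) * (B_{s+ds} - B_s) has mean 0. By the Itô isometry:
  Var( int_0^t f(s) dB_s ) = E[ (int_0^t f(s) dB_s)^2 ] = int_0^t f(s)^2 ds.
Here f(s) = -8*cos(7*s)/5, so f(s)^2 = 64*cos(7*s)^2/25. Integrate:
  int_0^t (64*cos(7*s)^2/25) ds = 32*t/25 + 16*sin(14*t)/175.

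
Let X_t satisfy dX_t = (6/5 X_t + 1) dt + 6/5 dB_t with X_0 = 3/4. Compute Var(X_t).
Var(X_t) = 3*exp(12*t/5)/5 - 3/5

The variance V(t) = Var(X_t) satisfies V'(t) = 2 a V(t) + c^2 with V(0) = 0 (drift coefficient is linear in X, diffusion is constant). With a = 6/5, c = 6/5, the solution is
  V(t) = (c^2 / (2 a)) * (exp(2 a t) - 1)
       = ((6/5)^2 / (2*(6/5))) * (exp((12/5) t) - 1)
       = 3*exp(12*t/5)/5 - 3/5.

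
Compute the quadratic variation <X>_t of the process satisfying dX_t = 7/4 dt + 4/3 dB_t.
<X>_t = 16*t/9

For an Itô process dX_t = a(t) dt + b(t) dB_t, the quadratic variation is <X>_t = int_0^t b(s)^2 ds (the drift term does not contribute). Here b(s) = 4/3, so
  b(s)^2 = 16/9.
Integrating from 0 to t:
  <X>_t = int_0^t (16/9) ds = 16*t/9.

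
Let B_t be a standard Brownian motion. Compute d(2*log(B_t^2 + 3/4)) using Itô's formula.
d(2*log(B_t^2 + 3/4)) = (8*(3 - 4*B_t^2)/(4*B_t^2 + 3)^2) dt + (16*B_t/(4*B_t^2 + 3)) dB_t

Itô's formula for f(B_t) gives d f(B_t) = f'(B_t) dB_t + (1/2) f''(B_t) dt. Compute derivatives of f(x) = 2*log(x^2 + 3/4):
  f'(x)  = 16*x/(4*x^2 + 3)
  f''(x) = 16*(3 - 4*x^2)/(4*x^2 + 3)^2
Substitute x = B_t and multiply the f'' term by 1/2:
  drift     = (1/2) * (16*(3 - 4*x^2)/(4*x^2 + 3)^2) evaluated at B_t = 8*(3 - 4*B_t^2)/(4*B_t^2 + 3)^2
  diffusion = (16*x/(4*x^2 + 3)) evaluated at B_t = 16*B_t/(4*B_t^2 + 3)
Therefore d(2*log(B_t^2 + 3/4)) = (8*(3 - 4*B_t^2)/(4*B_t^2 + 3)^2) dt + (16*B_t/(4*B_t^2 + 3)) dB_t.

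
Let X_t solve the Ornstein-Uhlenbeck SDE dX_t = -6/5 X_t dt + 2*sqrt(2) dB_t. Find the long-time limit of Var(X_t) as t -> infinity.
lim Var(X_t) = 10/3

The OU SDE dX = -theta X dt + sigma dB admits the integrating factor exp(theta t): d(exp(theta t) X_t) = sigma exp(theta t) dB_t. Integrating from 0 to t gives X_t = x_0 * exp(-theta t) + sigma * int_0^t exp(-theta (t-s)) dB_s for any initial x_0. The Itô integral has variance (by the Itô isometry) sigma^2 * int_0^t exp(-2 theta (t - s)) ds = sigma^2 * (1 - exp(-2 theta t)) / (2 theta), independent of x_0.
With theta = 6/5, sigma = 2*sqrt(2):
  Var(X_t) = (2*sqrt(2))^2 * (1 - exp(-2*6/5 t)) / (2 * 6/5) = 10/3 - 10*exp(-12*t/5)/3.
As t -> infinity, exp(-2*6/5 t) -> 0, so the stationary variance is sigma^2 / (2 theta) = 10/3.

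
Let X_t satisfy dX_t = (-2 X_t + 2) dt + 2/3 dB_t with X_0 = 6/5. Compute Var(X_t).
Var(X_t) = 1/9 - exp(-4*t)/9

The variance V(t) = Var(X_t) satisfies V'(t) = 2 a V(t) + c^2 with V(0) = 0 (drift coefficient is linear in X, diffusion is constant). With a = -2, c = 2/3, the solution is
  V(t) = (c^2 / (2 a)) * (exp(2 a t) - 1)
       = ((2/3)^2 / (2*(-2))) * (exp((-4) t) - 1)
       = 1/9 - exp(-4*t)/9.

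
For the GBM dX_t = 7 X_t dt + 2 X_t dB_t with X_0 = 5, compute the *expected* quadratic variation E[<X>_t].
E[<X>_t] = 50*exp(18*t)/9 - 50/9

<X>_t = int_0^t (2 * X_s)^2 ds. Taking expectation inside the integral: E[<X>_t] = 2^2 * int_0^t E[X_s^2] ds. For GBM, E[X_s^2] = x_0^2 * exp((2 mu + sigma^2) s). Integrating:
  E[<X>_t] = 2^2 * 5^2 * (exp((2*7 + 2^2) t) - 1) / (2*7 + 2^2)
           = 2^2 * 5^2 * (exp(18 t) - 1) / 18 = 50*exp(18*t)/9 - 50/9.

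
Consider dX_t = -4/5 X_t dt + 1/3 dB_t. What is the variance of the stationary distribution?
lim Var(X_t) = 5/72

The OU SDE dX = -theta X dt + sigma dB admits the integrating factor exp(theta t): d(exp(theta t) X_t) = sigma exp(theta t) dB_t. Integrating from 0 to t gives X_t = x_0 * exp(-theta t) + sigma * int_0^t exp(-theta (t-s)) dB_s for any initial x_0. The Itô integral has variance (by the Itô isometry) sigma^2 * int_0^t exp(-2 theta (t - s)) ds = sigma^2 * (1 - exp(-2 theta t)) / (2 theta), independent of x_0.
With theta = 4/5, sigma = 1/3:
  Var(X_t) = (1/3)^2 * (1 - exp(-2*4/5 t)) / (2 * 4/5) = 5/72 - 5*exp(-8*t/5)/72.
As t -> infinity, exp(-2*4/5 t) -> 0, so the stationary variance is sigma^2 / (2 theta) = 5/72.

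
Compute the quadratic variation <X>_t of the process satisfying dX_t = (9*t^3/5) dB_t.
<X>_t = 81*t^7/175

For an Itô process dX_t = a(t) dt + b(t) dB_t, the quadratic variation is <X>_t = int_0^t b(s)^2 ds (the drift term does not contribute). Here b(s) = 9*s^3/5, so
  b(s)^2 = 81*s^6/25.
Integrating from 0 to t:
  <X>_t = int_0^t (81*s^6/25) ds = 81*t^7/175.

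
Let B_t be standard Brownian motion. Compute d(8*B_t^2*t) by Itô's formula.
d(8*B_t^2*t) = (8*B_t^2 + 8*t) dt + (16*B_t*t) dB_t

Itô's formula for f(t, x): d f(t, B_t) = (f_t + (1/2) f_xx) dt + f_x dB_t. Compute partials of f(t, x) = 8*t*x^2:
  f_t(t,x)  = 8*x^2
  f_x(t,x)  = 16*t*x
  f_xx(t,x) = 16*t
Assemble drift = f_t + (1/2) f_xx = 8*t + 8*x^2 and diffusion = f_x = 16*t*x. Substituting x = B_t:
  d(8*B_t^2*t) = (8*B_t^2 + 8*t) dt + (16*B_t*t) dB_t.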